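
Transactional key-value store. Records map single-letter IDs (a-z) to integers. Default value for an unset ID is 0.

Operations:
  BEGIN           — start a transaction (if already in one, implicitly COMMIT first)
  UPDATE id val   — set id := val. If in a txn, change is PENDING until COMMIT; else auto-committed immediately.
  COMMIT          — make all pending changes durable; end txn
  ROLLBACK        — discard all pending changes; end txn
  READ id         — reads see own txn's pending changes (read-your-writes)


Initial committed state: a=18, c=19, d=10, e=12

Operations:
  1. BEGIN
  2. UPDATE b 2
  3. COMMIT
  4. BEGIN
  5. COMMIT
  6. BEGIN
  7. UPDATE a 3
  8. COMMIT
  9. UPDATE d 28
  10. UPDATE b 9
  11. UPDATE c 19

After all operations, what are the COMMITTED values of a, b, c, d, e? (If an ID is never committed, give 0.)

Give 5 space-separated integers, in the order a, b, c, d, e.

Initial committed: {a=18, c=19, d=10, e=12}
Op 1: BEGIN: in_txn=True, pending={}
Op 2: UPDATE b=2 (pending; pending now {b=2})
Op 3: COMMIT: merged ['b'] into committed; committed now {a=18, b=2, c=19, d=10, e=12}
Op 4: BEGIN: in_txn=True, pending={}
Op 5: COMMIT: merged [] into committed; committed now {a=18, b=2, c=19, d=10, e=12}
Op 6: BEGIN: in_txn=True, pending={}
Op 7: UPDATE a=3 (pending; pending now {a=3})
Op 8: COMMIT: merged ['a'] into committed; committed now {a=3, b=2, c=19, d=10, e=12}
Op 9: UPDATE d=28 (auto-commit; committed d=28)
Op 10: UPDATE b=9 (auto-commit; committed b=9)
Op 11: UPDATE c=19 (auto-commit; committed c=19)
Final committed: {a=3, b=9, c=19, d=28, e=12}

Answer: 3 9 19 28 12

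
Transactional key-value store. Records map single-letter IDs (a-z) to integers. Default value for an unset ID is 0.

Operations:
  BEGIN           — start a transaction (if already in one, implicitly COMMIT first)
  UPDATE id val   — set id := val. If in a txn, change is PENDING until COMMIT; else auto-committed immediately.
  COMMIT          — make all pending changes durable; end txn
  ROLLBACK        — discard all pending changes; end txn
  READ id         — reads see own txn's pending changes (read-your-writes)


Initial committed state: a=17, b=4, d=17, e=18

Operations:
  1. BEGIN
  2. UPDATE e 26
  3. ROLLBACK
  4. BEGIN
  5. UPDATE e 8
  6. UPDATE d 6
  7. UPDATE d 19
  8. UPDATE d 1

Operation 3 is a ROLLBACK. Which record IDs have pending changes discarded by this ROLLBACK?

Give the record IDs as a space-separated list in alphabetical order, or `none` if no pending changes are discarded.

Answer: e

Derivation:
Initial committed: {a=17, b=4, d=17, e=18}
Op 1: BEGIN: in_txn=True, pending={}
Op 2: UPDATE e=26 (pending; pending now {e=26})
Op 3: ROLLBACK: discarded pending ['e']; in_txn=False
Op 4: BEGIN: in_txn=True, pending={}
Op 5: UPDATE e=8 (pending; pending now {e=8})
Op 6: UPDATE d=6 (pending; pending now {d=6, e=8})
Op 7: UPDATE d=19 (pending; pending now {d=19, e=8})
Op 8: UPDATE d=1 (pending; pending now {d=1, e=8})
ROLLBACK at op 3 discards: ['e']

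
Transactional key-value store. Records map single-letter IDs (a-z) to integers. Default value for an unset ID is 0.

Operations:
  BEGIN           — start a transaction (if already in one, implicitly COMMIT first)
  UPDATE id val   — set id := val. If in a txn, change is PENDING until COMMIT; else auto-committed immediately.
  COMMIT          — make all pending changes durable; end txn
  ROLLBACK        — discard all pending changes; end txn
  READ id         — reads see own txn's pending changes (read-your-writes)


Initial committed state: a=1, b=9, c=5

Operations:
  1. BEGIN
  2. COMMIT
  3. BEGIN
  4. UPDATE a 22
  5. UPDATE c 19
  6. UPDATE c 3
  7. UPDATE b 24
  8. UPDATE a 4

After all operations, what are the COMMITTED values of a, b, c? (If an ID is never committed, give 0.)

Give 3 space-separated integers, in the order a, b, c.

Answer: 1 9 5

Derivation:
Initial committed: {a=1, b=9, c=5}
Op 1: BEGIN: in_txn=True, pending={}
Op 2: COMMIT: merged [] into committed; committed now {a=1, b=9, c=5}
Op 3: BEGIN: in_txn=True, pending={}
Op 4: UPDATE a=22 (pending; pending now {a=22})
Op 5: UPDATE c=19 (pending; pending now {a=22, c=19})
Op 6: UPDATE c=3 (pending; pending now {a=22, c=3})
Op 7: UPDATE b=24 (pending; pending now {a=22, b=24, c=3})
Op 8: UPDATE a=4 (pending; pending now {a=4, b=24, c=3})
Final committed: {a=1, b=9, c=5}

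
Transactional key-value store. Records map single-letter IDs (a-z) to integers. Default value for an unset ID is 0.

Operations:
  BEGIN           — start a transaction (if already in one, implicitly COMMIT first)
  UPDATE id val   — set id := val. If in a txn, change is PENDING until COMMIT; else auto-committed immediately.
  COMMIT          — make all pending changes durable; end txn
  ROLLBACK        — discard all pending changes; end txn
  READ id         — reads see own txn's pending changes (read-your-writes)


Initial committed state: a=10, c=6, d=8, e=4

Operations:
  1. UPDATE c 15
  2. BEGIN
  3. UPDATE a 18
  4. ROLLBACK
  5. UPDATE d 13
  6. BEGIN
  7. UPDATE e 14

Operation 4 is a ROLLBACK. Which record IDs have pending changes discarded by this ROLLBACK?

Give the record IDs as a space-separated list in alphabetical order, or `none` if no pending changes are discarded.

Initial committed: {a=10, c=6, d=8, e=4}
Op 1: UPDATE c=15 (auto-commit; committed c=15)
Op 2: BEGIN: in_txn=True, pending={}
Op 3: UPDATE a=18 (pending; pending now {a=18})
Op 4: ROLLBACK: discarded pending ['a']; in_txn=False
Op 5: UPDATE d=13 (auto-commit; committed d=13)
Op 6: BEGIN: in_txn=True, pending={}
Op 7: UPDATE e=14 (pending; pending now {e=14})
ROLLBACK at op 4 discards: ['a']

Answer: a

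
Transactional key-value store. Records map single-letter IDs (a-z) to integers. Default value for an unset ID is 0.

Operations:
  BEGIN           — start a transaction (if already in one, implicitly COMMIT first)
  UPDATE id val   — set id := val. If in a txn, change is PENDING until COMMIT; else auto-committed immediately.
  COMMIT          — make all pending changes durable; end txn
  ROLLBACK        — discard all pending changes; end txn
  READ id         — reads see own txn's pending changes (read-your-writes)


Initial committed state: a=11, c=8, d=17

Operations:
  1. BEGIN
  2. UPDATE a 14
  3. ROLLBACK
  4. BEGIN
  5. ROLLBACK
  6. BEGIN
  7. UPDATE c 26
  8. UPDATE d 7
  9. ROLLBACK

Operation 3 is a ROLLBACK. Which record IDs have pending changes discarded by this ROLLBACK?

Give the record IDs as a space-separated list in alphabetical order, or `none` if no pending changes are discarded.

Initial committed: {a=11, c=8, d=17}
Op 1: BEGIN: in_txn=True, pending={}
Op 2: UPDATE a=14 (pending; pending now {a=14})
Op 3: ROLLBACK: discarded pending ['a']; in_txn=False
Op 4: BEGIN: in_txn=True, pending={}
Op 5: ROLLBACK: discarded pending []; in_txn=False
Op 6: BEGIN: in_txn=True, pending={}
Op 7: UPDATE c=26 (pending; pending now {c=26})
Op 8: UPDATE d=7 (pending; pending now {c=26, d=7})
Op 9: ROLLBACK: discarded pending ['c', 'd']; in_txn=False
ROLLBACK at op 3 discards: ['a']

Answer: a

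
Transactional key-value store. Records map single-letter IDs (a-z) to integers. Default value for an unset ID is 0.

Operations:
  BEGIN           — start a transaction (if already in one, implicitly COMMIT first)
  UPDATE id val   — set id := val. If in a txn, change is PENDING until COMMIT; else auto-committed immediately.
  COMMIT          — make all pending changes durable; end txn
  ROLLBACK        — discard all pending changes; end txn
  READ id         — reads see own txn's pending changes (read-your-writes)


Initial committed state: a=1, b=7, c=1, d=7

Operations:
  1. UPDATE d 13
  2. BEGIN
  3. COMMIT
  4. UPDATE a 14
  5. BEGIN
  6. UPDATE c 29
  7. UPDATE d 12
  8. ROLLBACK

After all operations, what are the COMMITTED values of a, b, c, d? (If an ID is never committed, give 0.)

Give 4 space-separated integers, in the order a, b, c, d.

Answer: 14 7 1 13

Derivation:
Initial committed: {a=1, b=7, c=1, d=7}
Op 1: UPDATE d=13 (auto-commit; committed d=13)
Op 2: BEGIN: in_txn=True, pending={}
Op 3: COMMIT: merged [] into committed; committed now {a=1, b=7, c=1, d=13}
Op 4: UPDATE a=14 (auto-commit; committed a=14)
Op 5: BEGIN: in_txn=True, pending={}
Op 6: UPDATE c=29 (pending; pending now {c=29})
Op 7: UPDATE d=12 (pending; pending now {c=29, d=12})
Op 8: ROLLBACK: discarded pending ['c', 'd']; in_txn=False
Final committed: {a=14, b=7, c=1, d=13}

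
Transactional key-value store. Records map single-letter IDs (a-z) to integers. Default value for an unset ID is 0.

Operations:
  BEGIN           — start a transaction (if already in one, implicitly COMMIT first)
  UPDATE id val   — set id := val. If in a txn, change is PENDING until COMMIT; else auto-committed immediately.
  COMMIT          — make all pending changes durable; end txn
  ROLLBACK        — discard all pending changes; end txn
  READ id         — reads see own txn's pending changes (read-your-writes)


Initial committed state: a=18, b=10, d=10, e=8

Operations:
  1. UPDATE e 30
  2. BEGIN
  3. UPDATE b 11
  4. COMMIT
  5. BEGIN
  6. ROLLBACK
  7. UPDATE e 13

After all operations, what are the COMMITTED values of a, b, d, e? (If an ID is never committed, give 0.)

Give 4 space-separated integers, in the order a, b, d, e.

Answer: 18 11 10 13

Derivation:
Initial committed: {a=18, b=10, d=10, e=8}
Op 1: UPDATE e=30 (auto-commit; committed e=30)
Op 2: BEGIN: in_txn=True, pending={}
Op 3: UPDATE b=11 (pending; pending now {b=11})
Op 4: COMMIT: merged ['b'] into committed; committed now {a=18, b=11, d=10, e=30}
Op 5: BEGIN: in_txn=True, pending={}
Op 6: ROLLBACK: discarded pending []; in_txn=False
Op 7: UPDATE e=13 (auto-commit; committed e=13)
Final committed: {a=18, b=11, d=10, e=13}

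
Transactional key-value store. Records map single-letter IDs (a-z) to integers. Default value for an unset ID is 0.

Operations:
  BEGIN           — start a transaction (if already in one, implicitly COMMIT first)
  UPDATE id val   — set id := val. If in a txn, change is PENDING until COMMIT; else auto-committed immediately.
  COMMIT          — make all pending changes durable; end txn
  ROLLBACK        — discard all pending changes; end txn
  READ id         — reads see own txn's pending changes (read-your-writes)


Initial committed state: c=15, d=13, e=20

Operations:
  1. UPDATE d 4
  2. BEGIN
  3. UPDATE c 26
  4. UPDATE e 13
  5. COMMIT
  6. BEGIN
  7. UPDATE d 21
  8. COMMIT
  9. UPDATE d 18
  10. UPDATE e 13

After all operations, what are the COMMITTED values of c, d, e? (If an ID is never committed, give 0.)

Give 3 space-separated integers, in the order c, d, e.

Initial committed: {c=15, d=13, e=20}
Op 1: UPDATE d=4 (auto-commit; committed d=4)
Op 2: BEGIN: in_txn=True, pending={}
Op 3: UPDATE c=26 (pending; pending now {c=26})
Op 4: UPDATE e=13 (pending; pending now {c=26, e=13})
Op 5: COMMIT: merged ['c', 'e'] into committed; committed now {c=26, d=4, e=13}
Op 6: BEGIN: in_txn=True, pending={}
Op 7: UPDATE d=21 (pending; pending now {d=21})
Op 8: COMMIT: merged ['d'] into committed; committed now {c=26, d=21, e=13}
Op 9: UPDATE d=18 (auto-commit; committed d=18)
Op 10: UPDATE e=13 (auto-commit; committed e=13)
Final committed: {c=26, d=18, e=13}

Answer: 26 18 13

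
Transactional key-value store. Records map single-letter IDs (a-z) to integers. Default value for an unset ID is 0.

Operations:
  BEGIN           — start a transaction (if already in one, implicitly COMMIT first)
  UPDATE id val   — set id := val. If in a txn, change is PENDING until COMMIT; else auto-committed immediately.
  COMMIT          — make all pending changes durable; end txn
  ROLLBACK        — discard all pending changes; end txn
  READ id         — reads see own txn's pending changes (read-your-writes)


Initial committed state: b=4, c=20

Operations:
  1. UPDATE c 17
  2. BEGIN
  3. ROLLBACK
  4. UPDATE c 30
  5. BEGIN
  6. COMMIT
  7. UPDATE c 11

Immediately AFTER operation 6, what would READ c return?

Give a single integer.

Initial committed: {b=4, c=20}
Op 1: UPDATE c=17 (auto-commit; committed c=17)
Op 2: BEGIN: in_txn=True, pending={}
Op 3: ROLLBACK: discarded pending []; in_txn=False
Op 4: UPDATE c=30 (auto-commit; committed c=30)
Op 5: BEGIN: in_txn=True, pending={}
Op 6: COMMIT: merged [] into committed; committed now {b=4, c=30}
After op 6: visible(c) = 30 (pending={}, committed={b=4, c=30})

Answer: 30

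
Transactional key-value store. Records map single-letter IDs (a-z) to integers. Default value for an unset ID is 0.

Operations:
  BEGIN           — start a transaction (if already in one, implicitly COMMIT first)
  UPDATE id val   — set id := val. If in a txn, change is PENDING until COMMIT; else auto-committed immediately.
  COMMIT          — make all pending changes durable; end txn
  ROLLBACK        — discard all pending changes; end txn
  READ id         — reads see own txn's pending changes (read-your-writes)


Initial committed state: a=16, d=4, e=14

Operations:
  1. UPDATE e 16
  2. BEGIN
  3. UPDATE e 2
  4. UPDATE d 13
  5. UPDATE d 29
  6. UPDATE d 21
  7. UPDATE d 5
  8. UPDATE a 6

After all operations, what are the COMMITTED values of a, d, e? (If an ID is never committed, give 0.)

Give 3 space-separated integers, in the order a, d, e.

Initial committed: {a=16, d=4, e=14}
Op 1: UPDATE e=16 (auto-commit; committed e=16)
Op 2: BEGIN: in_txn=True, pending={}
Op 3: UPDATE e=2 (pending; pending now {e=2})
Op 4: UPDATE d=13 (pending; pending now {d=13, e=2})
Op 5: UPDATE d=29 (pending; pending now {d=29, e=2})
Op 6: UPDATE d=21 (pending; pending now {d=21, e=2})
Op 7: UPDATE d=5 (pending; pending now {d=5, e=2})
Op 8: UPDATE a=6 (pending; pending now {a=6, d=5, e=2})
Final committed: {a=16, d=4, e=16}

Answer: 16 4 16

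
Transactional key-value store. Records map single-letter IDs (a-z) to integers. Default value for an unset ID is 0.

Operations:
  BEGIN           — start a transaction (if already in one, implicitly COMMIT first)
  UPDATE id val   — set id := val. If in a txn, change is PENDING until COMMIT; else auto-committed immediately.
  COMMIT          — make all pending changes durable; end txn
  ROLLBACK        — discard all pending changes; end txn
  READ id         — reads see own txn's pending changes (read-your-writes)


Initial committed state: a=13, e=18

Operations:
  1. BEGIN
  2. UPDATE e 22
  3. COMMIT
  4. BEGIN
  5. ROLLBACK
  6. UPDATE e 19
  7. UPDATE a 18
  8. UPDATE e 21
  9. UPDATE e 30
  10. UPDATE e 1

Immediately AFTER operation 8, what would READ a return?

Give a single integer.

Initial committed: {a=13, e=18}
Op 1: BEGIN: in_txn=True, pending={}
Op 2: UPDATE e=22 (pending; pending now {e=22})
Op 3: COMMIT: merged ['e'] into committed; committed now {a=13, e=22}
Op 4: BEGIN: in_txn=True, pending={}
Op 5: ROLLBACK: discarded pending []; in_txn=False
Op 6: UPDATE e=19 (auto-commit; committed e=19)
Op 7: UPDATE a=18 (auto-commit; committed a=18)
Op 8: UPDATE e=21 (auto-commit; committed e=21)
After op 8: visible(a) = 18 (pending={}, committed={a=18, e=21})

Answer: 18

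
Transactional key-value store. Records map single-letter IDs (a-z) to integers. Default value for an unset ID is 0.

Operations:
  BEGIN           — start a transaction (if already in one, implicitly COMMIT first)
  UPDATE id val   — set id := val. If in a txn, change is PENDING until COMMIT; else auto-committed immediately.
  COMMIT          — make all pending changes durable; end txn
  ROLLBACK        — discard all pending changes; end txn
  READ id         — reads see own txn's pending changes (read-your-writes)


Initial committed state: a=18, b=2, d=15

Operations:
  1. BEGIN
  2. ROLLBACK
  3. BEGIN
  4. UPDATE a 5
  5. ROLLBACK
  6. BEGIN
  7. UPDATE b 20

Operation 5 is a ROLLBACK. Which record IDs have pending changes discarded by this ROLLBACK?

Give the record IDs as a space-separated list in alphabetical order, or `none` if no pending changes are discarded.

Initial committed: {a=18, b=2, d=15}
Op 1: BEGIN: in_txn=True, pending={}
Op 2: ROLLBACK: discarded pending []; in_txn=False
Op 3: BEGIN: in_txn=True, pending={}
Op 4: UPDATE a=5 (pending; pending now {a=5})
Op 5: ROLLBACK: discarded pending ['a']; in_txn=False
Op 6: BEGIN: in_txn=True, pending={}
Op 7: UPDATE b=20 (pending; pending now {b=20})
ROLLBACK at op 5 discards: ['a']

Answer: a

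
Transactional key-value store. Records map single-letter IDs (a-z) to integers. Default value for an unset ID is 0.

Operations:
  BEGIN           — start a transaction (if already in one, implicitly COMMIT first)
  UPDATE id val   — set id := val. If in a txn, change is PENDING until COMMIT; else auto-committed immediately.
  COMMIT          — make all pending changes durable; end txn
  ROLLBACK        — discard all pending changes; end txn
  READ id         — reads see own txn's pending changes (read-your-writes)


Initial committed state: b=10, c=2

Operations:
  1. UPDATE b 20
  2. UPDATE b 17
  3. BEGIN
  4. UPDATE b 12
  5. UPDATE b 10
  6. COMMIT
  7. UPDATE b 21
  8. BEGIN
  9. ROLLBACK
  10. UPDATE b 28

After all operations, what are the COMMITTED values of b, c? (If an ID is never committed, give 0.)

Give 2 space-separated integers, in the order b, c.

Initial committed: {b=10, c=2}
Op 1: UPDATE b=20 (auto-commit; committed b=20)
Op 2: UPDATE b=17 (auto-commit; committed b=17)
Op 3: BEGIN: in_txn=True, pending={}
Op 4: UPDATE b=12 (pending; pending now {b=12})
Op 5: UPDATE b=10 (pending; pending now {b=10})
Op 6: COMMIT: merged ['b'] into committed; committed now {b=10, c=2}
Op 7: UPDATE b=21 (auto-commit; committed b=21)
Op 8: BEGIN: in_txn=True, pending={}
Op 9: ROLLBACK: discarded pending []; in_txn=False
Op 10: UPDATE b=28 (auto-commit; committed b=28)
Final committed: {b=28, c=2}

Answer: 28 2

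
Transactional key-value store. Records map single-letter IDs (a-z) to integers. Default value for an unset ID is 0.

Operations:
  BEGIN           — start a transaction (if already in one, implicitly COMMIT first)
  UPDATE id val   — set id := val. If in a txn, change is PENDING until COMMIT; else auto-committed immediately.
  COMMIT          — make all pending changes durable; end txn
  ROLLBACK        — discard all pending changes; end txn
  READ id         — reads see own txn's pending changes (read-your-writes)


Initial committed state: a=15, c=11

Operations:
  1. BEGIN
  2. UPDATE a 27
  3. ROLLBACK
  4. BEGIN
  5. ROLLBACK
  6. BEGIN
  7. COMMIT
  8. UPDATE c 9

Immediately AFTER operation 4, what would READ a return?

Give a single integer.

Initial committed: {a=15, c=11}
Op 1: BEGIN: in_txn=True, pending={}
Op 2: UPDATE a=27 (pending; pending now {a=27})
Op 3: ROLLBACK: discarded pending ['a']; in_txn=False
Op 4: BEGIN: in_txn=True, pending={}
After op 4: visible(a) = 15 (pending={}, committed={a=15, c=11})

Answer: 15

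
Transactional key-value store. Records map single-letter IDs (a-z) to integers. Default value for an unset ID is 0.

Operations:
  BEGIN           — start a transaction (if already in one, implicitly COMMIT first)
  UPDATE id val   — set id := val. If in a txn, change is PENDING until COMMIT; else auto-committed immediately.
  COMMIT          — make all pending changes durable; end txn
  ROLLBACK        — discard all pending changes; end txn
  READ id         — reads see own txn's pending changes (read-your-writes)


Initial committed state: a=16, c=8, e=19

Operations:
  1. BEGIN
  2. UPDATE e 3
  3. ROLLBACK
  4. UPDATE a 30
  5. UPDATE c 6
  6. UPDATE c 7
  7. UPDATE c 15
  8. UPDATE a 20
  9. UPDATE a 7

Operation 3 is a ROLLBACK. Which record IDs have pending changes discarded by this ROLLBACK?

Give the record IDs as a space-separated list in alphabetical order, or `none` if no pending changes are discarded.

Initial committed: {a=16, c=8, e=19}
Op 1: BEGIN: in_txn=True, pending={}
Op 2: UPDATE e=3 (pending; pending now {e=3})
Op 3: ROLLBACK: discarded pending ['e']; in_txn=False
Op 4: UPDATE a=30 (auto-commit; committed a=30)
Op 5: UPDATE c=6 (auto-commit; committed c=6)
Op 6: UPDATE c=7 (auto-commit; committed c=7)
Op 7: UPDATE c=15 (auto-commit; committed c=15)
Op 8: UPDATE a=20 (auto-commit; committed a=20)
Op 9: UPDATE a=7 (auto-commit; committed a=7)
ROLLBACK at op 3 discards: ['e']

Answer: e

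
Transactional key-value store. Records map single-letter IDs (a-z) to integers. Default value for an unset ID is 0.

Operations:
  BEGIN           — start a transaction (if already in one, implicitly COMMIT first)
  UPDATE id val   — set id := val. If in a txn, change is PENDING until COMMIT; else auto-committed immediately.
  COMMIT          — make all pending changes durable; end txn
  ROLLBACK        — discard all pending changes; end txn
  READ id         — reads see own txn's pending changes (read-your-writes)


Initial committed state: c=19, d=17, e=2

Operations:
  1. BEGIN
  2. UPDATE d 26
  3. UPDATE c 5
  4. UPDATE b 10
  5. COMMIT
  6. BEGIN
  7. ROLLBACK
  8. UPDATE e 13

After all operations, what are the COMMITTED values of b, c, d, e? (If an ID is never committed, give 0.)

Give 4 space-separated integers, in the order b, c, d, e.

Answer: 10 5 26 13

Derivation:
Initial committed: {c=19, d=17, e=2}
Op 1: BEGIN: in_txn=True, pending={}
Op 2: UPDATE d=26 (pending; pending now {d=26})
Op 3: UPDATE c=5 (pending; pending now {c=5, d=26})
Op 4: UPDATE b=10 (pending; pending now {b=10, c=5, d=26})
Op 5: COMMIT: merged ['b', 'c', 'd'] into committed; committed now {b=10, c=5, d=26, e=2}
Op 6: BEGIN: in_txn=True, pending={}
Op 7: ROLLBACK: discarded pending []; in_txn=False
Op 8: UPDATE e=13 (auto-commit; committed e=13)
Final committed: {b=10, c=5, d=26, e=13}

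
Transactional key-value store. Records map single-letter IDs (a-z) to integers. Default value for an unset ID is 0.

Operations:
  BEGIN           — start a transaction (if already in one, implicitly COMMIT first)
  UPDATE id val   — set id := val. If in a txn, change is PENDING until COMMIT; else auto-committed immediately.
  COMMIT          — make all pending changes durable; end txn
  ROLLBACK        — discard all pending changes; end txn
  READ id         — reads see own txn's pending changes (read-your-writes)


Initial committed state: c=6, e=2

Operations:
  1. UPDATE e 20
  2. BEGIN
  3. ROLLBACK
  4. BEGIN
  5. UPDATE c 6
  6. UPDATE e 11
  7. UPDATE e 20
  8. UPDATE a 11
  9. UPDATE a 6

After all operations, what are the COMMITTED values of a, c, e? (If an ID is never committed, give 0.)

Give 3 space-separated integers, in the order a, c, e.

Initial committed: {c=6, e=2}
Op 1: UPDATE e=20 (auto-commit; committed e=20)
Op 2: BEGIN: in_txn=True, pending={}
Op 3: ROLLBACK: discarded pending []; in_txn=False
Op 4: BEGIN: in_txn=True, pending={}
Op 5: UPDATE c=6 (pending; pending now {c=6})
Op 6: UPDATE e=11 (pending; pending now {c=6, e=11})
Op 7: UPDATE e=20 (pending; pending now {c=6, e=20})
Op 8: UPDATE a=11 (pending; pending now {a=11, c=6, e=20})
Op 9: UPDATE a=6 (pending; pending now {a=6, c=6, e=20})
Final committed: {c=6, e=20}

Answer: 0 6 20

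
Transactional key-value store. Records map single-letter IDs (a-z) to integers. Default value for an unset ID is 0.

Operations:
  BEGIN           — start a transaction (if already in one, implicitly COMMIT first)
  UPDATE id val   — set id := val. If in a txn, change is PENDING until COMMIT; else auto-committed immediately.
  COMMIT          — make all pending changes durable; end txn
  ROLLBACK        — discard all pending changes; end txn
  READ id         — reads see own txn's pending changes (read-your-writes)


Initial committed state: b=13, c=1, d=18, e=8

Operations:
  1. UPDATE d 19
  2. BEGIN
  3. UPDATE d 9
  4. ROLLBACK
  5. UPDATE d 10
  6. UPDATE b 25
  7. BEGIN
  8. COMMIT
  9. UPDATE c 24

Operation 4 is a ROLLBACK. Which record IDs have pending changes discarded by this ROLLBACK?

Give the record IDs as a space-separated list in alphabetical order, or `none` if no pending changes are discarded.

Initial committed: {b=13, c=1, d=18, e=8}
Op 1: UPDATE d=19 (auto-commit; committed d=19)
Op 2: BEGIN: in_txn=True, pending={}
Op 3: UPDATE d=9 (pending; pending now {d=9})
Op 4: ROLLBACK: discarded pending ['d']; in_txn=False
Op 5: UPDATE d=10 (auto-commit; committed d=10)
Op 6: UPDATE b=25 (auto-commit; committed b=25)
Op 7: BEGIN: in_txn=True, pending={}
Op 8: COMMIT: merged [] into committed; committed now {b=25, c=1, d=10, e=8}
Op 9: UPDATE c=24 (auto-commit; committed c=24)
ROLLBACK at op 4 discards: ['d']

Answer: d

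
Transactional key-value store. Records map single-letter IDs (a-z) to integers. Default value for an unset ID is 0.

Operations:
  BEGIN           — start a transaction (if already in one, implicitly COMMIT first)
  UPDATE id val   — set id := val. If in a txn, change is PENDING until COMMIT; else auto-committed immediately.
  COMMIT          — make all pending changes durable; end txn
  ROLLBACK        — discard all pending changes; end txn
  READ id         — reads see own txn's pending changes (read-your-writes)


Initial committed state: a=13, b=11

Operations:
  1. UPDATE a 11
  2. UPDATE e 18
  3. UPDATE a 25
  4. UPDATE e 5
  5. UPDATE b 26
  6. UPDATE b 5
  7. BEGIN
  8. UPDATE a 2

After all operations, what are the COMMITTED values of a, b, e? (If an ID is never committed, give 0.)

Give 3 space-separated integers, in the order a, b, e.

Initial committed: {a=13, b=11}
Op 1: UPDATE a=11 (auto-commit; committed a=11)
Op 2: UPDATE e=18 (auto-commit; committed e=18)
Op 3: UPDATE a=25 (auto-commit; committed a=25)
Op 4: UPDATE e=5 (auto-commit; committed e=5)
Op 5: UPDATE b=26 (auto-commit; committed b=26)
Op 6: UPDATE b=5 (auto-commit; committed b=5)
Op 7: BEGIN: in_txn=True, pending={}
Op 8: UPDATE a=2 (pending; pending now {a=2})
Final committed: {a=25, b=5, e=5}

Answer: 25 5 5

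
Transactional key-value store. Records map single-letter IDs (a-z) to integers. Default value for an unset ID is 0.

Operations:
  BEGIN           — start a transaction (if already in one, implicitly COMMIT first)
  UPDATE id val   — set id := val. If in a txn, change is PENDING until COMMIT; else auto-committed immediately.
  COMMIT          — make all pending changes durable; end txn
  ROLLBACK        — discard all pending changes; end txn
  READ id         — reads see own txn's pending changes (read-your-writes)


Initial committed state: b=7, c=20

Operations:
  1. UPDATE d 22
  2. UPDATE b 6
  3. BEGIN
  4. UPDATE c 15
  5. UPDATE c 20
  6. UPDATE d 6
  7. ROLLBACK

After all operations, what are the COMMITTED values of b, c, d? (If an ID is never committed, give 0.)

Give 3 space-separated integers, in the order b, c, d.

Initial committed: {b=7, c=20}
Op 1: UPDATE d=22 (auto-commit; committed d=22)
Op 2: UPDATE b=6 (auto-commit; committed b=6)
Op 3: BEGIN: in_txn=True, pending={}
Op 4: UPDATE c=15 (pending; pending now {c=15})
Op 5: UPDATE c=20 (pending; pending now {c=20})
Op 6: UPDATE d=6 (pending; pending now {c=20, d=6})
Op 7: ROLLBACK: discarded pending ['c', 'd']; in_txn=False
Final committed: {b=6, c=20, d=22}

Answer: 6 20 22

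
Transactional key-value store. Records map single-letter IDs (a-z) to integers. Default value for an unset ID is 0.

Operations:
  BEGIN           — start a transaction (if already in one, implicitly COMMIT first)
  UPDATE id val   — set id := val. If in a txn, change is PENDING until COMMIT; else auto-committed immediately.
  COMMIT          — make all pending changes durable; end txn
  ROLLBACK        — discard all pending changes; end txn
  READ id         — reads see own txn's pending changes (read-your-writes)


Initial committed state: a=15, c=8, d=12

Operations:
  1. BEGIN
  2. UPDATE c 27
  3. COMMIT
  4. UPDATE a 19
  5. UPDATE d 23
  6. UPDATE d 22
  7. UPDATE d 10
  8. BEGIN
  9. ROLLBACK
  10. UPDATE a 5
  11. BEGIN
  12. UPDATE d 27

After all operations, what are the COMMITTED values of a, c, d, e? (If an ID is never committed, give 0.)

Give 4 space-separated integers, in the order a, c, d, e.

Initial committed: {a=15, c=8, d=12}
Op 1: BEGIN: in_txn=True, pending={}
Op 2: UPDATE c=27 (pending; pending now {c=27})
Op 3: COMMIT: merged ['c'] into committed; committed now {a=15, c=27, d=12}
Op 4: UPDATE a=19 (auto-commit; committed a=19)
Op 5: UPDATE d=23 (auto-commit; committed d=23)
Op 6: UPDATE d=22 (auto-commit; committed d=22)
Op 7: UPDATE d=10 (auto-commit; committed d=10)
Op 8: BEGIN: in_txn=True, pending={}
Op 9: ROLLBACK: discarded pending []; in_txn=False
Op 10: UPDATE a=5 (auto-commit; committed a=5)
Op 11: BEGIN: in_txn=True, pending={}
Op 12: UPDATE d=27 (pending; pending now {d=27})
Final committed: {a=5, c=27, d=10}

Answer: 5 27 10 0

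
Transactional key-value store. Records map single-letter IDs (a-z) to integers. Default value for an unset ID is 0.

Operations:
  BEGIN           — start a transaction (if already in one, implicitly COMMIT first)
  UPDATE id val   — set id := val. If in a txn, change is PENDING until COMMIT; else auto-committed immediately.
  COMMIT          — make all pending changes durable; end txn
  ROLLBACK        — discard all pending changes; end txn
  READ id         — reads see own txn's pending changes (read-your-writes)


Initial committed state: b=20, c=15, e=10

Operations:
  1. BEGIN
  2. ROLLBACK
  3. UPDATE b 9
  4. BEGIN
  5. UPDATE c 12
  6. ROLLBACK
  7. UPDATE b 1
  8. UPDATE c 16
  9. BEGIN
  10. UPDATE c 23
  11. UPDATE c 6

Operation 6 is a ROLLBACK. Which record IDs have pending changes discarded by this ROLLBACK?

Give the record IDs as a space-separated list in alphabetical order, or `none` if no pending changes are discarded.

Initial committed: {b=20, c=15, e=10}
Op 1: BEGIN: in_txn=True, pending={}
Op 2: ROLLBACK: discarded pending []; in_txn=False
Op 3: UPDATE b=9 (auto-commit; committed b=9)
Op 4: BEGIN: in_txn=True, pending={}
Op 5: UPDATE c=12 (pending; pending now {c=12})
Op 6: ROLLBACK: discarded pending ['c']; in_txn=False
Op 7: UPDATE b=1 (auto-commit; committed b=1)
Op 8: UPDATE c=16 (auto-commit; committed c=16)
Op 9: BEGIN: in_txn=True, pending={}
Op 10: UPDATE c=23 (pending; pending now {c=23})
Op 11: UPDATE c=6 (pending; pending now {c=6})
ROLLBACK at op 6 discards: ['c']

Answer: c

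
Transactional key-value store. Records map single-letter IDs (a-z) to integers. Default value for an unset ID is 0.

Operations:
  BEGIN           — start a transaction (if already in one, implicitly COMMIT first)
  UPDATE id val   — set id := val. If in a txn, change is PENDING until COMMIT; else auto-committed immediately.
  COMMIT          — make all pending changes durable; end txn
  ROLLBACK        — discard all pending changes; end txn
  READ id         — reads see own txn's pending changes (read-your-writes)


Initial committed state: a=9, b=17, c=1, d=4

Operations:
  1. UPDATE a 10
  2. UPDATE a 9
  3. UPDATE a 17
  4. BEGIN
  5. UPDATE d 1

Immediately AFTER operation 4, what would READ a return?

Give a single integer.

Answer: 17

Derivation:
Initial committed: {a=9, b=17, c=1, d=4}
Op 1: UPDATE a=10 (auto-commit; committed a=10)
Op 2: UPDATE a=9 (auto-commit; committed a=9)
Op 3: UPDATE a=17 (auto-commit; committed a=17)
Op 4: BEGIN: in_txn=True, pending={}
After op 4: visible(a) = 17 (pending={}, committed={a=17, b=17, c=1, d=4})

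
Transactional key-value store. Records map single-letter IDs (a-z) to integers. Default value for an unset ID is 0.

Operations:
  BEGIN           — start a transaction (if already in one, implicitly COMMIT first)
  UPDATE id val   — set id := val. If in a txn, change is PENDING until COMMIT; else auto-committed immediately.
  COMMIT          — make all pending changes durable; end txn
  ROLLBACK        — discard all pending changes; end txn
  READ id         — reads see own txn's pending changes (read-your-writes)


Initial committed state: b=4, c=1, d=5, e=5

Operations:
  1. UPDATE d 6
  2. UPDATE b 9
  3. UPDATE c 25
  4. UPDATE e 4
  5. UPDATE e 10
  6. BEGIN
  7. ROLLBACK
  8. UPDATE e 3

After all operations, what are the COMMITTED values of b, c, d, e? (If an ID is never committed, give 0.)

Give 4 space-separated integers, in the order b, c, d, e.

Answer: 9 25 6 3

Derivation:
Initial committed: {b=4, c=1, d=5, e=5}
Op 1: UPDATE d=6 (auto-commit; committed d=6)
Op 2: UPDATE b=9 (auto-commit; committed b=9)
Op 3: UPDATE c=25 (auto-commit; committed c=25)
Op 4: UPDATE e=4 (auto-commit; committed e=4)
Op 5: UPDATE e=10 (auto-commit; committed e=10)
Op 6: BEGIN: in_txn=True, pending={}
Op 7: ROLLBACK: discarded pending []; in_txn=False
Op 8: UPDATE e=3 (auto-commit; committed e=3)
Final committed: {b=9, c=25, d=6, e=3}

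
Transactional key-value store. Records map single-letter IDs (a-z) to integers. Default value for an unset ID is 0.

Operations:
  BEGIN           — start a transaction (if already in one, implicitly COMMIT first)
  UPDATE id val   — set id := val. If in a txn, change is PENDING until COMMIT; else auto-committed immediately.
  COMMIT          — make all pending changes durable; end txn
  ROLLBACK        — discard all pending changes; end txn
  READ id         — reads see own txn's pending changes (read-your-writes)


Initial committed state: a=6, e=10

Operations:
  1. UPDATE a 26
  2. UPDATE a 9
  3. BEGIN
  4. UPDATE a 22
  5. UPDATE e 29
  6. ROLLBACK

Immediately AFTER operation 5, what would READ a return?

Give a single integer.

Initial committed: {a=6, e=10}
Op 1: UPDATE a=26 (auto-commit; committed a=26)
Op 2: UPDATE a=9 (auto-commit; committed a=9)
Op 3: BEGIN: in_txn=True, pending={}
Op 4: UPDATE a=22 (pending; pending now {a=22})
Op 5: UPDATE e=29 (pending; pending now {a=22, e=29})
After op 5: visible(a) = 22 (pending={a=22, e=29}, committed={a=9, e=10})

Answer: 22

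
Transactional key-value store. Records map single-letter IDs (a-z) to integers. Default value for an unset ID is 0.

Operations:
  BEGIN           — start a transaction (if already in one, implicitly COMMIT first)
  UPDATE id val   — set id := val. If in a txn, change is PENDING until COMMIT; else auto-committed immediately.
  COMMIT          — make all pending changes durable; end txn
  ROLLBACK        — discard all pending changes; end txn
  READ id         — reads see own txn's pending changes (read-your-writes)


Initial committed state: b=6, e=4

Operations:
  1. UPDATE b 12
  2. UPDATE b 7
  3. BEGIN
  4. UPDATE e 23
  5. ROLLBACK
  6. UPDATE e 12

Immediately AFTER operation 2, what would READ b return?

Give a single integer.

Answer: 7

Derivation:
Initial committed: {b=6, e=4}
Op 1: UPDATE b=12 (auto-commit; committed b=12)
Op 2: UPDATE b=7 (auto-commit; committed b=7)
After op 2: visible(b) = 7 (pending={}, committed={b=7, e=4})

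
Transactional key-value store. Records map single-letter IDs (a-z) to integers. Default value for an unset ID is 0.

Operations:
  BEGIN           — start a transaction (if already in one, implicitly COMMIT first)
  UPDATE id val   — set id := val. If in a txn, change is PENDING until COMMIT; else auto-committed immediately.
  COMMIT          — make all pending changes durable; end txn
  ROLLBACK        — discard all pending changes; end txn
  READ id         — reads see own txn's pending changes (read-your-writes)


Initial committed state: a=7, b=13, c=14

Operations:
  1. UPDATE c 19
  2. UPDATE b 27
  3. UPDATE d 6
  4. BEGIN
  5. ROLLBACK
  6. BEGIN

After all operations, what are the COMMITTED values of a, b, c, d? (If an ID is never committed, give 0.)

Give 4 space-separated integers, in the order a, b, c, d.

Initial committed: {a=7, b=13, c=14}
Op 1: UPDATE c=19 (auto-commit; committed c=19)
Op 2: UPDATE b=27 (auto-commit; committed b=27)
Op 3: UPDATE d=6 (auto-commit; committed d=6)
Op 4: BEGIN: in_txn=True, pending={}
Op 5: ROLLBACK: discarded pending []; in_txn=False
Op 6: BEGIN: in_txn=True, pending={}
Final committed: {a=7, b=27, c=19, d=6}

Answer: 7 27 19 6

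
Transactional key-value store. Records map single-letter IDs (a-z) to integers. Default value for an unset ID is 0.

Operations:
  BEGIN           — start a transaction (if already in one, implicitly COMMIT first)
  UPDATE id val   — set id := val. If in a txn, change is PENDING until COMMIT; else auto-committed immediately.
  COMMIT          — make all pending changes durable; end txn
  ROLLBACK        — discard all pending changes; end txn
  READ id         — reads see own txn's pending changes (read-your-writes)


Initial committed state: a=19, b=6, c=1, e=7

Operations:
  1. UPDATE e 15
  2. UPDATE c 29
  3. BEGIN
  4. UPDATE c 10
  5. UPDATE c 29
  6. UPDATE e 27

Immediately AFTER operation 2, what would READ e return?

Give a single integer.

Initial committed: {a=19, b=6, c=1, e=7}
Op 1: UPDATE e=15 (auto-commit; committed e=15)
Op 2: UPDATE c=29 (auto-commit; committed c=29)
After op 2: visible(e) = 15 (pending={}, committed={a=19, b=6, c=29, e=15})

Answer: 15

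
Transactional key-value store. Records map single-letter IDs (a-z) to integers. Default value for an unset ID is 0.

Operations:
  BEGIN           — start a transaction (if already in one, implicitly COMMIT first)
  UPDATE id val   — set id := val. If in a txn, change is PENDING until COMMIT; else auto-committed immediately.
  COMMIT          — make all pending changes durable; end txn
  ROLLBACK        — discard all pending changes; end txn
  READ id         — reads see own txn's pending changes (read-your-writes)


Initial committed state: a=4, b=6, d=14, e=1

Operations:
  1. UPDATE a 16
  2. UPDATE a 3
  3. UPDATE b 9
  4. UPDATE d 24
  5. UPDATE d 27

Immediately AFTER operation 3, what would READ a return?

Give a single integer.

Initial committed: {a=4, b=6, d=14, e=1}
Op 1: UPDATE a=16 (auto-commit; committed a=16)
Op 2: UPDATE a=3 (auto-commit; committed a=3)
Op 3: UPDATE b=9 (auto-commit; committed b=9)
After op 3: visible(a) = 3 (pending={}, committed={a=3, b=9, d=14, e=1})

Answer: 3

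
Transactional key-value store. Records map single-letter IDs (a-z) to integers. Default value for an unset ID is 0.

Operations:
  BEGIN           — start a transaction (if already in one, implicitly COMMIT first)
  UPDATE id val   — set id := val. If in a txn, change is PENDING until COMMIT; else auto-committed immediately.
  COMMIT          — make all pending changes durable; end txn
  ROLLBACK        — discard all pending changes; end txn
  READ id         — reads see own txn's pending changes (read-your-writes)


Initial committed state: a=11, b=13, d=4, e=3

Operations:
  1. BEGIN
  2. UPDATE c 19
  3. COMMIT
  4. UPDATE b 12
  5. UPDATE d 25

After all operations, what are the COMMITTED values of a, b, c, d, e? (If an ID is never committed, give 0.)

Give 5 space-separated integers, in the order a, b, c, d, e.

Initial committed: {a=11, b=13, d=4, e=3}
Op 1: BEGIN: in_txn=True, pending={}
Op 2: UPDATE c=19 (pending; pending now {c=19})
Op 3: COMMIT: merged ['c'] into committed; committed now {a=11, b=13, c=19, d=4, e=3}
Op 4: UPDATE b=12 (auto-commit; committed b=12)
Op 5: UPDATE d=25 (auto-commit; committed d=25)
Final committed: {a=11, b=12, c=19, d=25, e=3}

Answer: 11 12 19 25 3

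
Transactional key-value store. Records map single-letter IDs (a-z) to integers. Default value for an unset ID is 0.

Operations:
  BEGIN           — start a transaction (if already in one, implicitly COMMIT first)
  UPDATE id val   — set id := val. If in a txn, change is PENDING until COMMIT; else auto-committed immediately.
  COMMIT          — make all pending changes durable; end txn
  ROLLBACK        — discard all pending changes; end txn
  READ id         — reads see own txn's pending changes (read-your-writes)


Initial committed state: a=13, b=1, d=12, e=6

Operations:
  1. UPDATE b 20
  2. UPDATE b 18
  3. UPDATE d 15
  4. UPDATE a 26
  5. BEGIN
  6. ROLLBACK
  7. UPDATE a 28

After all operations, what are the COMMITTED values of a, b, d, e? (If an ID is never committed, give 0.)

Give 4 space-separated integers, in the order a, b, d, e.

Answer: 28 18 15 6

Derivation:
Initial committed: {a=13, b=1, d=12, e=6}
Op 1: UPDATE b=20 (auto-commit; committed b=20)
Op 2: UPDATE b=18 (auto-commit; committed b=18)
Op 3: UPDATE d=15 (auto-commit; committed d=15)
Op 4: UPDATE a=26 (auto-commit; committed a=26)
Op 5: BEGIN: in_txn=True, pending={}
Op 6: ROLLBACK: discarded pending []; in_txn=False
Op 7: UPDATE a=28 (auto-commit; committed a=28)
Final committed: {a=28, b=18, d=15, e=6}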